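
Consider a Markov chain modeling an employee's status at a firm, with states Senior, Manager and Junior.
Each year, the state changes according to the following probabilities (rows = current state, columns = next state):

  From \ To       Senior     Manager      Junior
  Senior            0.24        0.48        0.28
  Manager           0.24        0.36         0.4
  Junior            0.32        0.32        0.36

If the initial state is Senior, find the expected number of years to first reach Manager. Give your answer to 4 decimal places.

Let t(s) be the expected number of years to first reach Manager from state s, with t(Manager) = 0. Conditioning on the first year:
t(Senior) = 1 + 0.24·t(Senior) + 0.28·t(Junior)
t(Junior) = 1 + 0.32·t(Senior) + 0.36·t(Junior)
Solving: t(Senior) = 2.3185, t(Junior) = 2.7218.
Expected years from Senior to Manager: 2.3185.

2.3185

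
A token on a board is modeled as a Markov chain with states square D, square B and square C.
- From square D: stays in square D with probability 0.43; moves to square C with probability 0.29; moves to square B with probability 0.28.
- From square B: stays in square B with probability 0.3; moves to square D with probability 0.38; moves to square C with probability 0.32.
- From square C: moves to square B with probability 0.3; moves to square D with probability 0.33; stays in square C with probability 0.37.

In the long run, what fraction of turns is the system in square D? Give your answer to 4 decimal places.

Let the stationary distribution be π with π = πP and π_1 + π_2 + π_3 = 1.
π_1 = 0.43·π_1 + 0.38·π_2 + 0.33·π_3
π_2 = 0.28·π_1 + 0.3·π_2 + 0.3·π_3
Solving with the normalization constraint gives π = (0.3829, 0.2923, 0.3248).
So the stationary probability of square D is 0.3829.

0.3829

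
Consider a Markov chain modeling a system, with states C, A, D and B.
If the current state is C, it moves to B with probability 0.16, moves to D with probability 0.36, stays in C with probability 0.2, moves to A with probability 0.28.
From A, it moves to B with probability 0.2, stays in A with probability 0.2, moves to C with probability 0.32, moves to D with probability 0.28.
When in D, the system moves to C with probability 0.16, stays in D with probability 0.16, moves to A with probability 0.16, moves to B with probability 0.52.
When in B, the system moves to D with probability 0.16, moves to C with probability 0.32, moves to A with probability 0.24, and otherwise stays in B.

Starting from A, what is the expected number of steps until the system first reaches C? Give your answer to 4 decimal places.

3.5084

Let t(s) be the expected number of steps to first reach C from state s, with t(C) = 0. Conditioning on the first step:
t(A) = 1 + 0.2·t(A) + 0.28·t(D) + 0.2·t(B)
t(D) = 1 + 0.16·t(A) + 0.16·t(D) + 0.52·t(B)
t(B) = 1 + 0.24·t(A) + 0.16·t(D) + 0.28·t(B)
Solving: t(A) = 3.5084, t(D) = 3.9916, t(B) = 3.4454.
Expected steps from A to C: 3.5084.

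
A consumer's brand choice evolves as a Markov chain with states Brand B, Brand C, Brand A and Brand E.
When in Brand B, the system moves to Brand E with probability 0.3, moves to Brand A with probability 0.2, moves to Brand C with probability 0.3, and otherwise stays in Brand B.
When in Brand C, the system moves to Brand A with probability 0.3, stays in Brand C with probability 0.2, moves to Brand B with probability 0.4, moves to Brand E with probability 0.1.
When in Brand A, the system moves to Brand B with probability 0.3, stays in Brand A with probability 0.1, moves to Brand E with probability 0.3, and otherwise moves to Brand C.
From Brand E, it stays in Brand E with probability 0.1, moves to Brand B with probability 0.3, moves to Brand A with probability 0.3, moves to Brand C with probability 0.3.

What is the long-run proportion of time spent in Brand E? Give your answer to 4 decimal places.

Let the stationary distribution be π with π = πP and π_1 + π_2 + π_3 + π_4 = 1.
π_1 = 0.2·π_1 + 0.4·π_2 + 0.3·π_3 + 0.3·π_4
π_2 = 0.3·π_1 + 0.2·π_2 + 0.3·π_3 + 0.3·π_4
π_3 = 0.2·π_1 + 0.3·π_2 + 0.1·π_3 + 0.3·π_4
Solving with the normalization constraint gives π = (0.2975, 0.2727, 0.2252, 0.2045).
So the stationary probability of Brand E is 0.2045.

0.2045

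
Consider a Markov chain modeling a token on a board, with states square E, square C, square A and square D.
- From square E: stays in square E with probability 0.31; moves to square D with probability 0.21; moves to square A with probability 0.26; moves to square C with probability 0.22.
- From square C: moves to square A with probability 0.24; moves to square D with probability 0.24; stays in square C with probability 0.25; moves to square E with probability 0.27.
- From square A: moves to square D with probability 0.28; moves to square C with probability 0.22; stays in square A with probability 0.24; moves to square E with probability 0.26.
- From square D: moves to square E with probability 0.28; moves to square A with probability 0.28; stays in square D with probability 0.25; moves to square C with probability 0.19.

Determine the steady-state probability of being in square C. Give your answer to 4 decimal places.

0.2193

Let the stationary distribution be π with π = πP and π_1 + π_2 + π_3 + π_4 = 1.
π_1 = 0.31·π_1 + 0.27·π_2 + 0.26·π_3 + 0.28·π_4
π_2 = 0.22·π_1 + 0.25·π_2 + 0.22·π_3 + 0.19·π_4
π_3 = 0.26·π_1 + 0.24·π_2 + 0.24·π_3 + 0.28·π_4
Solving with the normalization constraint gives π = (0.2811, 0.2193, 0.2554, 0.2442).
So the stationary probability of square C is 0.2193.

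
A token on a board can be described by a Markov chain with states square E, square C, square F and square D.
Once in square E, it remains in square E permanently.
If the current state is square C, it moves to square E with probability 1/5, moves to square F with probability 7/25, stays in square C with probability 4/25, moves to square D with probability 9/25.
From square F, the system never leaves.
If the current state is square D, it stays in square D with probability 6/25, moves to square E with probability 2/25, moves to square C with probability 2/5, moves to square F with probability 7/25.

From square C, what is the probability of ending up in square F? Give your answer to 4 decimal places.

Let h(s) be the probability of absorption at square F starting from transient state s. Then h(square F) = 1 and h(square E) = 0. By first-step analysis:
h(square C) = 0.2·0 + 0.16·h(square C) + 0.28·1 + 0.36·h(square D)
h(square D) = 0.08·0 + 0.4·h(square C) + 0.28·1 + 0.24·h(square D)
Solving: h(square C) = 0.6343, h(square D) = 0.7023.
Starting from square C, the probability is 0.6343.

0.6343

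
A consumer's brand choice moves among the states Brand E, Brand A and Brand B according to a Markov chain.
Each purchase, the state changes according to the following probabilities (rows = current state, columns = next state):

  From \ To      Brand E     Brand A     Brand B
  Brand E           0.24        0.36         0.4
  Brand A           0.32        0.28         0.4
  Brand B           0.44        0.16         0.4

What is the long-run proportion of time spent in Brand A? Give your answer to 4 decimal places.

0.2593

Let the stationary distribution be π with π = πP and π_1 + π_2 + π_3 = 1.
π_1 = 0.24·π_1 + 0.32·π_2 + 0.44·π_3
π_2 = 0.36·π_1 + 0.28·π_2 + 0.16·π_3
Solving with the normalization constraint gives π = (0.3407, 0.2593, 0.4000).
So the stationary probability of Brand A is 0.2593.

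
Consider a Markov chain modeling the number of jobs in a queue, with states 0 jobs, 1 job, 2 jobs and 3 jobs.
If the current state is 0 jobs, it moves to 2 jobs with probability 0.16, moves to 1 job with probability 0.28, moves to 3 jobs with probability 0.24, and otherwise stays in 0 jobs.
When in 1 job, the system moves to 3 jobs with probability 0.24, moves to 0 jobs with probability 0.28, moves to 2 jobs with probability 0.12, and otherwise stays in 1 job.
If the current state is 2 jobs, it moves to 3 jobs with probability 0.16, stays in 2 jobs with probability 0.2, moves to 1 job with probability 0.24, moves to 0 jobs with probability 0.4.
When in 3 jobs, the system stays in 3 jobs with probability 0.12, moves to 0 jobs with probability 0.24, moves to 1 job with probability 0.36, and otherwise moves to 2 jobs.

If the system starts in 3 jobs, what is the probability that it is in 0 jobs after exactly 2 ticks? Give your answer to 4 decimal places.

Propagate the distribution vector 2 ticks from 3 jobs.
After 0 ticks: (0.0000, 0.0000, 0.0000, 1.0000)
After 1 tick: (0.2400, 0.3600, 0.2800, 0.1200)
After 2 ticks: (0.3184, 0.3072, 0.1712, 0.2032)
P(in 0 jobs after 2 ticks) = 0.3184

0.3184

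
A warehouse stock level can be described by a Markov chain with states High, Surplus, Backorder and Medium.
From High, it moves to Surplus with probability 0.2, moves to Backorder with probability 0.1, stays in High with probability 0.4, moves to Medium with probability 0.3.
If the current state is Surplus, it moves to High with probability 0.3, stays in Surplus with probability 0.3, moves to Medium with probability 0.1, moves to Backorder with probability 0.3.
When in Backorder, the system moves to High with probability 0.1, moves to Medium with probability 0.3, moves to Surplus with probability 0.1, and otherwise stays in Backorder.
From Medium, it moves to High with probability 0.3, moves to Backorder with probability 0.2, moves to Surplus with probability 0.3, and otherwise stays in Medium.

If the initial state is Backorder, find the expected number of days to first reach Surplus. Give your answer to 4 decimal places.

5.6618

Let t(s) be the expected number of days to first reach Surplus from state s, with t(Surplus) = 0. Conditioning on the first day:
t(High) = 1 + 0.4·t(High) + 0.1·t(Backorder) + 0.3·t(Medium)
t(Backorder) = 1 + 0.1·t(High) + 0.5·t(Backorder) + 0.3·t(Medium)
t(Medium) = 1 + 0.3·t(High) + 0.2·t(Backorder) + 0.2·t(Medium)
Solving: t(High) = 4.8529, t(Backorder) = 5.6618, t(Medium) = 4.4853.
Expected days from Backorder to Surplus: 5.6618.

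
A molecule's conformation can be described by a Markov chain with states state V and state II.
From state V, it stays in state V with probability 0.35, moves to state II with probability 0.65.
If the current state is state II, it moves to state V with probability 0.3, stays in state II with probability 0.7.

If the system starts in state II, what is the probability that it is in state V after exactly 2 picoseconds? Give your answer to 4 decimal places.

Sum over the intermediate state after 1 picosecond:
P = P(state II→state V)·P(state V→state V) + P(state II→state II)·P(state II→state V)
  = 0.3×0.35 + 0.7×0.3
  = 0.1050 + 0.2100 = 0.3150

0.3150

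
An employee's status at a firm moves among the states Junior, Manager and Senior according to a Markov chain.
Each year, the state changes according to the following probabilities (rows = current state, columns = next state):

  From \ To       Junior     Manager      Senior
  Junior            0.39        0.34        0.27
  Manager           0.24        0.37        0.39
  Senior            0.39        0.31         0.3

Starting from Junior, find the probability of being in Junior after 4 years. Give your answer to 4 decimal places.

Propagate the distribution vector 4 years from Junior.
After 0 years: (1.0000, 0.0000, 0.0000)
After 1 year: (0.3900, 0.3400, 0.2700)
After 2 years: (0.3390, 0.3421, 0.3189)
After 3 years: (0.3387, 0.3407, 0.3206)
After 4 years: (0.3389, 0.3406, 0.3205)
P(in Junior after 4 years) = 0.3389

0.3389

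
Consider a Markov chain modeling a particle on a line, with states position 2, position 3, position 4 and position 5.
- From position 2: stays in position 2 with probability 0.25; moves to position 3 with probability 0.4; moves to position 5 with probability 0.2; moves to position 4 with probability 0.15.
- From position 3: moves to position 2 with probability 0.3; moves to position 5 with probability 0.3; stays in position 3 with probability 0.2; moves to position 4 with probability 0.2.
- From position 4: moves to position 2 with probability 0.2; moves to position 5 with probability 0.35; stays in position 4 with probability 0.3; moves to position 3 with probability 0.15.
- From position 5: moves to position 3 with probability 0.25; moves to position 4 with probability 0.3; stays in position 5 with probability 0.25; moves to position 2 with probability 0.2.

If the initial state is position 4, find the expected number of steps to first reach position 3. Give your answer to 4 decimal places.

Let t(s) be the expected number of steps to first reach position 3 from state s, with t(position 3) = 0. Conditioning on the first step:
t(position 2) = 1 + 0.25·t(position 2) + 0.15·t(position 4) + 0.2·t(position 5)
t(position 4) = 1 + 0.2·t(position 2) + 0.3·t(position 4) + 0.35·t(position 5)
t(position 5) = 1 + 0.2·t(position 2) + 0.3·t(position 4) + 0.25·t(position 5)
Solving: t(position 2) = 3.2438, t(position 4) = 4.3182, t(position 5) = 3.9256.
Expected steps from position 4 to position 3: 4.3182.

4.3182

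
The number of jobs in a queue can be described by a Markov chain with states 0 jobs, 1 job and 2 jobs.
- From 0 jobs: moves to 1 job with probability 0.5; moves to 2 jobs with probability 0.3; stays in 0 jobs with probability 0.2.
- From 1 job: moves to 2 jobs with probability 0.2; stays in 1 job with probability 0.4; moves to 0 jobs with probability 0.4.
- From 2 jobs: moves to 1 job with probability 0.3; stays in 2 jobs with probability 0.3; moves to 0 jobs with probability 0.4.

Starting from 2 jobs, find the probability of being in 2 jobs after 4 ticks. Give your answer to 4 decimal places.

0.2595

Propagate the distribution vector 4 ticks from 2 jobs.
After 0 ticks: (0.0000, 0.0000, 1.0000)
After 1 tick: (0.4000, 0.3000, 0.3000)
After 2 ticks: (0.3200, 0.4100, 0.2700)
After 3 ticks: (0.3360, 0.4050, 0.2590)
After 4 ticks: (0.3328, 0.4077, 0.2595)
P(in 2 jobs after 4 ticks) = 0.2595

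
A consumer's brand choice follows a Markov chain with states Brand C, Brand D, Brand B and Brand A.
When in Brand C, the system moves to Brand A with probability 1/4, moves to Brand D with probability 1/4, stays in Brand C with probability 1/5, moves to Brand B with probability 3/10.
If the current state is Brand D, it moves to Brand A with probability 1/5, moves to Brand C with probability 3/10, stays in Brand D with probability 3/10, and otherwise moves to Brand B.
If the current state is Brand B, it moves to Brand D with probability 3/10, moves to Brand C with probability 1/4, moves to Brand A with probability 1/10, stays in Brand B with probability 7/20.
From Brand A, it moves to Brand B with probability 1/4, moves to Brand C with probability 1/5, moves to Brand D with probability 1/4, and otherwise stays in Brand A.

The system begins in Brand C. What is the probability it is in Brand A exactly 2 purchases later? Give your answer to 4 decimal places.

Propagate the distribution vector 2 purchases from Brand C.
After 0 purchases: (1.0000, 0.0000, 0.0000, 0.0000)
After 1 purchase: (0.2000, 0.2500, 0.3000, 0.2500)
After 2 purchases: (0.2400, 0.2775, 0.2775, 0.2050)
P(in Brand A after 2 purchases) = 0.2050

0.2050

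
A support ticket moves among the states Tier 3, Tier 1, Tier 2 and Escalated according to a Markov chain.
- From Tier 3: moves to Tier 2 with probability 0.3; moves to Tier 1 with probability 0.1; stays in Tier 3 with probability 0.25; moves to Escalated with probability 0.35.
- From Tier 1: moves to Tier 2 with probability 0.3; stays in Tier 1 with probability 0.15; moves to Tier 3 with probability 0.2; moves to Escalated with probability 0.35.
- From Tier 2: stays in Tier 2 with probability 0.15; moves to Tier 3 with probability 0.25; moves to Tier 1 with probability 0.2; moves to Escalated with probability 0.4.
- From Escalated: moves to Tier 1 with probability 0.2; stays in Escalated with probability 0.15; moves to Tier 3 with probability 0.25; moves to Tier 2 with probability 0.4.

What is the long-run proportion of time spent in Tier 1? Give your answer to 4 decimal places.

Let the stationary distribution be π with π = πP and π_1 + π_2 + π_3 + π_4 = 1.
π_1 = 0.25·π_1 + 0.2·π_2 + 0.25·π_3 + 0.25·π_4
π_2 = 0.1·π_1 + 0.15·π_2 + 0.2·π_3 + 0.2·π_4
π_3 = 0.3·π_1 + 0.3·π_2 + 0.15·π_3 + 0.4·π_4
Solving with the normalization constraint gives π = (0.2416, 0.1675, 0.2873, 0.3036).
So the stationary probability of Tier 1 is 0.1675.

0.1675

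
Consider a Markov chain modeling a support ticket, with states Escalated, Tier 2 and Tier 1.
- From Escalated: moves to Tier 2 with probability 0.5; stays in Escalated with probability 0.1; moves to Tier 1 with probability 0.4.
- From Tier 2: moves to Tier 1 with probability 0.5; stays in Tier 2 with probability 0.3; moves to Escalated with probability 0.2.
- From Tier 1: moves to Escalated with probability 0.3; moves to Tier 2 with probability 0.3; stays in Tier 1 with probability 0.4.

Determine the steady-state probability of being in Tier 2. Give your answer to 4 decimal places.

0.3443

Let the stationary distribution be π with π = πP and π_1 + π_2 + π_3 = 1.
π_1 = 0.1·π_1 + 0.2·π_2 + 0.3·π_3
π_2 = 0.5·π_1 + 0.3·π_2 + 0.3·π_3
Solving with the normalization constraint gives π = (0.2213, 0.3443, 0.4344).
So the stationary probability of Tier 2 is 0.3443.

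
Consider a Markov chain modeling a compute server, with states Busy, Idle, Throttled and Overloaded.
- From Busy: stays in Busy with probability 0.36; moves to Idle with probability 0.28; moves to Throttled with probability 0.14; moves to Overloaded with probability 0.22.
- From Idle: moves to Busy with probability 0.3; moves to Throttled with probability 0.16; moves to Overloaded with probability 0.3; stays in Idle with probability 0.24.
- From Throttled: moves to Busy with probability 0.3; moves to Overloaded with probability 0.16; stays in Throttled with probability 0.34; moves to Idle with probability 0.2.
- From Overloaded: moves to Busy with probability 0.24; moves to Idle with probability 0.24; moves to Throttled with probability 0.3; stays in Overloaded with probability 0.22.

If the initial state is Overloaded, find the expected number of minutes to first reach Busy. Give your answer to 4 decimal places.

3.6972

Let t(s) be the expected number of minutes to first reach Busy from state s, with t(Busy) = 0. Conditioning on the first minute:
t(Idle) = 1 + 0.24·t(Idle) + 0.16·t(Throttled) + 0.3·t(Overloaded)
t(Throttled) = 1 + 0.2·t(Idle) + 0.34·t(Throttled) + 0.16·t(Overloaded)
t(Overloaded) = 1 + 0.24·t(Idle) + 0.3·t(Throttled) + 0.22·t(Overloaded)
Solving: t(Idle) = 3.5066, t(Throttled) = 3.4740, t(Overloaded) = 3.6972.
Expected minutes from Overloaded to Busy: 3.6972.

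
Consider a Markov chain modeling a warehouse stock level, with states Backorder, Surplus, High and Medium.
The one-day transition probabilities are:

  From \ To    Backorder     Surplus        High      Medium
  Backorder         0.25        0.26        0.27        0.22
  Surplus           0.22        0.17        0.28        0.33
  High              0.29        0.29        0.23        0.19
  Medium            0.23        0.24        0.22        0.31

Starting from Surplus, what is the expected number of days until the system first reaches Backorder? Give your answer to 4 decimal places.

Let t(s) be the expected number of days to first reach Backorder from state s, with t(Backorder) = 0. Conditioning on the first day:
t(Surplus) = 1 + 0.17·t(Surplus) + 0.28·t(High) + 0.33·t(Medium)
t(High) = 1 + 0.29·t(Surplus) + 0.23·t(High) + 0.19·t(Medium)
t(Medium) = 1 + 0.24·t(Surplus) + 0.22·t(High) + 0.31·t(Medium)
Solving: t(Surplus) = 4.1597, t(High) = 3.8857, t(Medium) = 4.1350.
Expected days from Surplus to Backorder: 4.1597.

4.1597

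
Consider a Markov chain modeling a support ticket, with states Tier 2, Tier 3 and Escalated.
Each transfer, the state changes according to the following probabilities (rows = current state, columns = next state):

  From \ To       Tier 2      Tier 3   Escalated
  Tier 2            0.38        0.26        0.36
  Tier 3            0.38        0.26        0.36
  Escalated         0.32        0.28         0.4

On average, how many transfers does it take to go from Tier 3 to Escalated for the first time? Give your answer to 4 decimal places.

2.7778

Let t(s) be the expected number of transfers to first reach Escalated from state s, with t(Escalated) = 0. Conditioning on the first transfer:
t(Tier 2) = 1 + 0.38·t(Tier 2) + 0.26·t(Tier 3)
t(Tier 3) = 1 + 0.38·t(Tier 2) + 0.26·t(Tier 3)
Solving: t(Tier 2) = 2.7778, t(Tier 3) = 2.7778.
Expected transfers from Tier 3 to Escalated: 2.7778.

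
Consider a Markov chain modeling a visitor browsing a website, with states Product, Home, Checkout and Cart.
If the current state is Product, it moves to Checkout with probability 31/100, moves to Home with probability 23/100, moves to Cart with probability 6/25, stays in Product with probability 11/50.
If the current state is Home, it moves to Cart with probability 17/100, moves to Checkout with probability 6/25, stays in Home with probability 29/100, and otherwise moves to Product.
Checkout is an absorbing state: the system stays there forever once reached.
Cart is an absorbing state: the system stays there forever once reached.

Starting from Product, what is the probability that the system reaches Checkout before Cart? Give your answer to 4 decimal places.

0.5679

Let h(s) be the probability of absorption at Checkout starting from transient state s. Then h(Checkout) = 1 and h(Cart) = 0. By first-step analysis:
h(Product) = 0.22·h(Product) + 0.23·h(Home) + 0.31·1 + 0.24·0
h(Home) = 0.3·h(Product) + 0.29·h(Home) + 0.24·1 + 0.17·0
Solving: h(Product) = 0.5679, h(Home) = 0.5780.
Starting from Product, the probability is 0.5679.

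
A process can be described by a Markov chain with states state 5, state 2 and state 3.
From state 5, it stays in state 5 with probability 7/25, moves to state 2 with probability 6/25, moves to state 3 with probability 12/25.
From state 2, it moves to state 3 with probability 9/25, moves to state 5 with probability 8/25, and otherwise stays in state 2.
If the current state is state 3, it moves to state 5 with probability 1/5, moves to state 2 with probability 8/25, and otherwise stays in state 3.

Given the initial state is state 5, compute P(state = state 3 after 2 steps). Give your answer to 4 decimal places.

Sum over the intermediate state after 1 step:
P = P(state 5→state 5)·P(state 5→state 3) + P(state 5→state 2)·P(state 2→state 3) + P(state 5→state 3)·P(state 3→state 3)
  = 0.28×0.48 + 0.24×0.36 + 0.48×0.48
  = 0.1344 + 0.0864 + 0.2304 = 0.4512

0.4512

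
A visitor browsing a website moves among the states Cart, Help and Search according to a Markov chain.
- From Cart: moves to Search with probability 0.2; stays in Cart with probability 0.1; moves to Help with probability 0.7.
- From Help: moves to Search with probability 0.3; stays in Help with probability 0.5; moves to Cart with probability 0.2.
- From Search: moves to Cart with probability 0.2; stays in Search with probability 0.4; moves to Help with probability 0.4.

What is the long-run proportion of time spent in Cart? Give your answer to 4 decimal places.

Let the stationary distribution be π with π = πP and π_1 + π_2 + π_3 = 1.
π_1 = 0.1·π_1 + 0.2·π_2 + 0.2·π_3
π_2 = 0.7·π_1 + 0.5·π_2 + 0.4·π_3
Solving with the normalization constraint gives π = (0.1818, 0.5051, 0.3131).
So the stationary probability of Cart is 0.1818.

0.1818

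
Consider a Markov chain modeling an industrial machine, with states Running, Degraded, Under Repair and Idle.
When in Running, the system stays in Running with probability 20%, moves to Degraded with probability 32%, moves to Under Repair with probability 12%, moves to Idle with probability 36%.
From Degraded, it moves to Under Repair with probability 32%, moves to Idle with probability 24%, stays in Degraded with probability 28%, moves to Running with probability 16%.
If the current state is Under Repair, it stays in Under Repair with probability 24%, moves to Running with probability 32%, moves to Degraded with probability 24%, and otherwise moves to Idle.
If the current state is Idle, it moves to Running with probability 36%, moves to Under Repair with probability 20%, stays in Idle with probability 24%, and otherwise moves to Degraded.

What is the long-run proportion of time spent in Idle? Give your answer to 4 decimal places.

Let the stationary distribution be π with π = πP and π_1 + π_2 + π_3 + π_4 = 1.
π_1 = 0.2·π_1 + 0.16·π_2 + 0.32·π_3 + 0.36·π_4
π_2 = 0.32·π_1 + 0.28·π_2 + 0.24·π_3 + 0.2·π_4
π_3 = 0.12·π_1 + 0.32·π_2 + 0.24·π_3 + 0.2·π_4
Solving with the normalization constraint gives π = (0.2579, 0.2606, 0.2194, 0.2622).
So the stationary probability of Idle is 0.2622.

0.2622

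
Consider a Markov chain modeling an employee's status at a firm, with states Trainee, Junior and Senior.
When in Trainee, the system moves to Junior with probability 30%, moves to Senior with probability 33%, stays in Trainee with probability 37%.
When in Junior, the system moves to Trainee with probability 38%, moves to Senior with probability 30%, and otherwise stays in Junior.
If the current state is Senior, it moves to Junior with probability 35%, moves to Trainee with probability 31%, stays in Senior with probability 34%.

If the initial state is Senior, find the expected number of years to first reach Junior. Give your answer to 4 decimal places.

Let t(s) be the expected number of years to first reach Junior from state s, with t(Junior) = 0. Conditioning on the first year:
t(Trainee) = 1 + 0.37·t(Trainee) + 0.33·t(Senior)
t(Senior) = 1 + 0.31·t(Trainee) + 0.34·t(Senior)
Solving: t(Trainee) = 3.1579, t(Senior) = 2.9984.
Expected years from Senior to Junior: 2.9984.

2.9984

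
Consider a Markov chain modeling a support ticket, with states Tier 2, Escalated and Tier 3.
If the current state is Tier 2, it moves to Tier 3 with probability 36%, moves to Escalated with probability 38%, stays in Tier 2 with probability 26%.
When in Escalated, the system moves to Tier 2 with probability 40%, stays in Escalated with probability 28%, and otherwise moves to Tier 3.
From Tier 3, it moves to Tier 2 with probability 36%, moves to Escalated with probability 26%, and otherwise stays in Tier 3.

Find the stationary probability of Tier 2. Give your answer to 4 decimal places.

Let the stationary distribution be π with π = πP and π_1 + π_2 + π_3 = 1.
π_1 = 0.26·π_1 + 0.4·π_2 + 0.36·π_3
π_2 = 0.38·π_1 + 0.28·π_2 + 0.26·π_3
Solving with the normalization constraint gives π = (0.3384, 0.3067, 0.3548).
So the stationary probability of Tier 2 is 0.3384.

0.3384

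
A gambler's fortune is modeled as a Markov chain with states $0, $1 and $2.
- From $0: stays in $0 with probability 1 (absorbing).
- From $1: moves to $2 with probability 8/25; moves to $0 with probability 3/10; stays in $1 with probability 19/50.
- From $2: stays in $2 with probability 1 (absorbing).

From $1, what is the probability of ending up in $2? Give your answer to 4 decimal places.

0.5161

Let h(s) be the probability of absorption at $2 starting from transient state s. Then h($2) = 1 and h($0) = 0. By first-step analysis:
h($1) = 0.3·0 + 0.38·h($1) + 0.32·1
Solving: h($1) = 0.5161.
Starting from $1, the probability is 0.5161.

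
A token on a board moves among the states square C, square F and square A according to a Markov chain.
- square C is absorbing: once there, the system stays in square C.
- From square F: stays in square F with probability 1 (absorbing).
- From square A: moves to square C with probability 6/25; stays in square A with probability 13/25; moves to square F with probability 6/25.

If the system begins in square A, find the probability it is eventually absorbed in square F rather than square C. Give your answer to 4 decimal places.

0.5000

Let h(s) be the probability of absorption at square F starting from transient state s. Then h(square F) = 1 and h(square C) = 0. By first-step analysis:
h(square A) = 0.24·0 + 0.24·1 + 0.52·h(square A)
Solving: h(square A) = 0.5000.
Starting from square A, the probability is 0.5000.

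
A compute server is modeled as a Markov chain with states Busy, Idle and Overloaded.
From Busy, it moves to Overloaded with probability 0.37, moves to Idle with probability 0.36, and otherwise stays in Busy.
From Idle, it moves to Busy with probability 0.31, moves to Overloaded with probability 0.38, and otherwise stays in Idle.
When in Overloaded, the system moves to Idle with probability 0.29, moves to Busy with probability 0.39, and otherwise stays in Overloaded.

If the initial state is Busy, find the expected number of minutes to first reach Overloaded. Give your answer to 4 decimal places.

2.6779

Let t(s) be the expected number of minutes to first reach Overloaded from state s, with t(Overloaded) = 0. Conditioning on the first minute:
t(Busy) = 1 + 0.27·t(Busy) + 0.36·t(Idle)
t(Idle) = 1 + 0.31·t(Busy) + 0.31·t(Idle)
Solving: t(Busy) = 2.6779, t(Idle) = 2.6524.
Expected minutes from Busy to Overloaded: 2.6779.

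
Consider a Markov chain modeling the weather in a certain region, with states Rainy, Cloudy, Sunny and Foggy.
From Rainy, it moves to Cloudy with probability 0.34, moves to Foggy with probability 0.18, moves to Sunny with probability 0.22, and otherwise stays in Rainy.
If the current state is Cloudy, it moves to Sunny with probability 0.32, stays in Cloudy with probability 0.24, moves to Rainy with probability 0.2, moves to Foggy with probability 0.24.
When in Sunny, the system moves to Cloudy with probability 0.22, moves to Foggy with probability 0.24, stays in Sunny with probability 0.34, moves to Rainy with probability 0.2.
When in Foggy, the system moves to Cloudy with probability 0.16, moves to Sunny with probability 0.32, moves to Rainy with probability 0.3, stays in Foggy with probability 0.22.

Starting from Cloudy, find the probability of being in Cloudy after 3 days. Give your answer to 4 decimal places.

0.2396

Propagate the distribution vector 3 days from Cloudy.
After 0 days: (0.0000, 1.0000, 0.0000, 0.0000)
After 1 day: (0.2000, 0.2400, 0.3200, 0.2400)
After 2 days: (0.2360, 0.2344, 0.3064, 0.2232)
After 3 days: (0.2365, 0.2396, 0.3025, 0.2214)
P(in Cloudy after 3 days) = 0.2396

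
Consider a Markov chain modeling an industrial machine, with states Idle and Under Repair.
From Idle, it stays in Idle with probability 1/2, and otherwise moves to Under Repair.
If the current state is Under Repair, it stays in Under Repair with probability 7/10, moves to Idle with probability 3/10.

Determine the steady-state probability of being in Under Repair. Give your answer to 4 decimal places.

0.6250

Let the stationary distribution be π with π = πP and π_1 + π_2 = 1.
π_1 = 0.5·π_1 + 0.3·π_2
Solving with the normalization constraint gives π = (0.3750, 0.6250).
So the stationary probability of Under Repair is 0.6250.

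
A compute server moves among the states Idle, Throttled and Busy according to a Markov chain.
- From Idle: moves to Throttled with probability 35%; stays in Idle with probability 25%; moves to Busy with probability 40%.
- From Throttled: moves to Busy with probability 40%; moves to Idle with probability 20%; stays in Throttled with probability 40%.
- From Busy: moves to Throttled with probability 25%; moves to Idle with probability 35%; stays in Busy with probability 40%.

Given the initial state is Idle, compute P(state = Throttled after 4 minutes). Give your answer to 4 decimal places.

0.3263

Propagate the distribution vector 4 minutes from Idle.
After 0 minutes: (1.0000, 0.0000, 0.0000)
After 1 minute: (0.2500, 0.3500, 0.4000)
After 2 minutes: (0.2725, 0.3275, 0.4000)
After 3 minutes: (0.2736, 0.3264, 0.4000)
After 4 minutes: (0.2737, 0.3263, 0.4000)
P(in Throttled after 4 minutes) = 0.3263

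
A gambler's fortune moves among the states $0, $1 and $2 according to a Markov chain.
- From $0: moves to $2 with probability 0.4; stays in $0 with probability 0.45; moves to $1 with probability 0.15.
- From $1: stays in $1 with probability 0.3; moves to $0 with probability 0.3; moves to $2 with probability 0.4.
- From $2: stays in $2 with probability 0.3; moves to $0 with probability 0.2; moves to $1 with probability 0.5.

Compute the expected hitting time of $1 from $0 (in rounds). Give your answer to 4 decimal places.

Let t(s) be the expected number of rounds to first reach $1 from state s, with t($1) = 0. Conditioning on the first round:
t($0) = 1 + 0.45·t($0) + 0.4·t($2)
t($2) = 1 + 0.2·t($0) + 0.3·t($2)
Solving: t($0) = 3.6066, t($2) = 2.4590.
Expected rounds from $0 to $1: 3.6066.

3.6066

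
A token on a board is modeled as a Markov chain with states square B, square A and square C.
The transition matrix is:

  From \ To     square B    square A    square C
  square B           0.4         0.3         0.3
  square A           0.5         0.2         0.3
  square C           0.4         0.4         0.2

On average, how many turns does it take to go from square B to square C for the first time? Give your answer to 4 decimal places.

Let t(s) be the expected number of turns to first reach square C from state s, with t(square C) = 0. Conditioning on the first turn:
t(square B) = 1 + 0.4·t(square B) + 0.3·t(square A)
t(square A) = 1 + 0.5·t(square B) + 0.2·t(square A)
Solving: t(square B) = 3.3333, t(square A) = 3.3333.
Expected turns from square B to square C: 3.3333.

3.3333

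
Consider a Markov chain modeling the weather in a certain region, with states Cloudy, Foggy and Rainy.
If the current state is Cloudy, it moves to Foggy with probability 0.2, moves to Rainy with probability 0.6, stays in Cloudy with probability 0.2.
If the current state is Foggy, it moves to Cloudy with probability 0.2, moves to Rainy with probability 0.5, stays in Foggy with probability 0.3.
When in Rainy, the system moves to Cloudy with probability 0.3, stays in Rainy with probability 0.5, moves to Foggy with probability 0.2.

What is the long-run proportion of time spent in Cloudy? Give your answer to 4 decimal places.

Let the stationary distribution be π with π = πP and π_1 + π_2 + π_3 = 1.
π_1 = 0.2·π_1 + 0.2·π_2 + 0.3·π_3
π_2 = 0.2·π_1 + 0.3·π_2 + 0.2·π_3
Solving with the normalization constraint gives π = (0.2525, 0.2222, 0.5253).
So the stationary probability of Cloudy is 0.2525.

0.2525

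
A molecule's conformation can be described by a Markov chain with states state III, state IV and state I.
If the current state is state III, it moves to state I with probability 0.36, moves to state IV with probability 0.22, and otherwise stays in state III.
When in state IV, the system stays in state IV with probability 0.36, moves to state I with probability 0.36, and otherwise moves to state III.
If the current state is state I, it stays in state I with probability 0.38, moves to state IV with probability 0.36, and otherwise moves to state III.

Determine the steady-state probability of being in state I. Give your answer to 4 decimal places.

0.3673

Let the stationary distribution be π with π = πP and π_1 + π_2 + π_3 = 1.
π_1 = 0.42·π_1 + 0.28·π_2 + 0.26·π_3
π_2 = 0.22·π_1 + 0.36·π_2 + 0.36·π_3
Solving with the normalization constraint gives π = (0.3170, 0.3156, 0.3673).
So the stationary probability of state I is 0.3673.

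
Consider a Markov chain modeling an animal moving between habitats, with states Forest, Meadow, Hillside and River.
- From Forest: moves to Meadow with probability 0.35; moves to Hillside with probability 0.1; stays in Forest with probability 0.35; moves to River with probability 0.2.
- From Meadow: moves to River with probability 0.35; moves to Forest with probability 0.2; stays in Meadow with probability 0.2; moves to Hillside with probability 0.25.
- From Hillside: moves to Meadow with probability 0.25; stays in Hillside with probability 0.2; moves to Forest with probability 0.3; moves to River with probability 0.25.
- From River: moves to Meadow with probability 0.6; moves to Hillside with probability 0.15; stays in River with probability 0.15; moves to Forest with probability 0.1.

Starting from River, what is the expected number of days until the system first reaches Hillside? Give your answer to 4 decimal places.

Let t(s) be the expected number of days to first reach Hillside from state s, with t(Hillside) = 0. Conditioning on the first day:
t(Forest) = 1 + 0.35·t(Forest) + 0.35·t(Meadow) + 0.2·t(River)
t(Meadow) = 1 + 0.2·t(Forest) + 0.2·t(Meadow) + 0.35·t(River)
t(River) = 1 + 0.1·t(Forest) + 0.6·t(Meadow) + 0.15·t(River)
Solving: t(Forest) = 6.0387, t(Meadow) = 5.1871, t(River) = 5.5484.
Expected days from River to Hillside: 5.5484.

5.5484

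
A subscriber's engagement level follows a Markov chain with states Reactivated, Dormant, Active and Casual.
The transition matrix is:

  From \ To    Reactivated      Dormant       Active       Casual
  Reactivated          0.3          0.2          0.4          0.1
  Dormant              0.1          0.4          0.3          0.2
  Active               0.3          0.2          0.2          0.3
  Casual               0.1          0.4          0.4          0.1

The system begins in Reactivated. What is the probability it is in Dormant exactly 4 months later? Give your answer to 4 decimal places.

Propagate the distribution vector 4 months from Reactivated.
After 0 months: (1.0000, 0.0000, 0.0000, 0.0000)
After 1 month: (0.3000, 0.2000, 0.4000, 0.1000)
After 2 months: (0.2400, 0.2600, 0.3000, 0.2000)
After 3 months: (0.2080, 0.2920, 0.3140, 0.1860)
After 4 months: (0.2044, 0.2956, 0.3080, 0.1920)
P(in Dormant after 4 months) = 0.2956

0.2956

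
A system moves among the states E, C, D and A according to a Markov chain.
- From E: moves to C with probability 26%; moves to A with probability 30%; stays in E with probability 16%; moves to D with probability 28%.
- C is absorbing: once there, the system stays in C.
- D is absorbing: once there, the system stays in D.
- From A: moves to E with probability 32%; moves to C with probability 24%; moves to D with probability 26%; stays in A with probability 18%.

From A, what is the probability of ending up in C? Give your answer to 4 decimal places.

0.4804

Let h(s) be the probability of absorption at C starting from transient state s. Then h(C) = 1 and h(D) = 0. By first-step analysis:
h(E) = 0.16·h(E) + 0.26·1 + 0.28·0 + 0.3·h(A)
h(A) = 0.32·h(E) + 0.24·1 + 0.26·0 + 0.18·h(A)
Solving: h(E) = 0.4811, h(A) = 0.4804.
Starting from A, the probability is 0.4804.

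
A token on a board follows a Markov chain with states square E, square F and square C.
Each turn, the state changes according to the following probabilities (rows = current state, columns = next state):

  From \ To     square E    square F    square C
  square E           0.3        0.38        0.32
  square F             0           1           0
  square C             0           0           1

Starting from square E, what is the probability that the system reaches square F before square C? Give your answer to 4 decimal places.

0.5429

Let h(s) be the probability of absorption at square F starting from transient state s. Then h(square F) = 1 and h(square C) = 0. By first-step analysis:
h(square E) = 0.3·h(square E) + 0.38·1 + 0.32·0
Solving: h(square E) = 0.5429.
Starting from square E, the probability is 0.5429.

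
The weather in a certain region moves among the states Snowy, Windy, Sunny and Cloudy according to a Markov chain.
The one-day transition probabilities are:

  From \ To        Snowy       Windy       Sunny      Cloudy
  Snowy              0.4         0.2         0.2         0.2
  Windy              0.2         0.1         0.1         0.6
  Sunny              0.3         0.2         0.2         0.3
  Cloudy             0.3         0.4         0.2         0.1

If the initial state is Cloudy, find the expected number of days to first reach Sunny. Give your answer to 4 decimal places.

5.7500

Let t(s) be the expected number of days to first reach Sunny from state s, with t(Sunny) = 0. Conditioning on the first day:
t(Snowy) = 1 + 0.4·t(Snowy) + 0.2·t(Windy) + 0.2·t(Cloudy)
t(Windy) = 1 + 0.2·t(Snowy) + 0.1·t(Windy) + 0.6·t(Cloudy)
t(Cloudy) = 1 + 0.3·t(Snowy) + 0.4·t(Windy) + 0.1·t(Cloudy)
Solving: t(Snowy) = 5.6500, t(Windy) = 6.2000, t(Cloudy) = 5.7500.
Expected days from Cloudy to Sunny: 5.7500.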